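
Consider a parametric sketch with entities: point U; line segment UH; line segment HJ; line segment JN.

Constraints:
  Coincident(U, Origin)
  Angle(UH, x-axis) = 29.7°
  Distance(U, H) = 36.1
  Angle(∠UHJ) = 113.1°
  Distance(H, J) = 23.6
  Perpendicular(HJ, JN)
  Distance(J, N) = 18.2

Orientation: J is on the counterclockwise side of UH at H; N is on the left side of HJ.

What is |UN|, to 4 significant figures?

40.64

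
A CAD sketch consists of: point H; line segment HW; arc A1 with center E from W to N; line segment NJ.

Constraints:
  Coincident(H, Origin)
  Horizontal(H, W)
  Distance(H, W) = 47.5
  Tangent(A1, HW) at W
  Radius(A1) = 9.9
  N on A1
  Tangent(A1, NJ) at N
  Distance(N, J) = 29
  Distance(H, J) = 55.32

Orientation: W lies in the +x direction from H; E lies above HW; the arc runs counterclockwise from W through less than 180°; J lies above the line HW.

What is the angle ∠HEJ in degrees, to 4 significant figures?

85.51°

Checks: |EN| = 9.900 ✓; ∠(EN, NJ) = 90.00° ✓; |NJ| = 29.00 ✓; |HJ| = 55.32 ✓.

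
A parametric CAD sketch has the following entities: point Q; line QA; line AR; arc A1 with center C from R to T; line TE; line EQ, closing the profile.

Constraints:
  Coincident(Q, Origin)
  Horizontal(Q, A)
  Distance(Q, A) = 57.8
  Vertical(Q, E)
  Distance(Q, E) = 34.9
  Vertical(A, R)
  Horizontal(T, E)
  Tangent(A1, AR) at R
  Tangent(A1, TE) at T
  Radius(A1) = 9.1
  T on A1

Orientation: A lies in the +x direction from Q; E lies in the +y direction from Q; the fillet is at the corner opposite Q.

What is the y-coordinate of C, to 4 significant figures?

25.80

Q is at the origin; Q and A share the same y with |QA| = 57.8 and A on the +x side, so A = (57.80, 0.000). QE is vertical with |QE| = 34.9 and E on the +y side, so E = (0.000, 34.90). The virtual corner opposite Q is at (57.80, 34.90). The tangent condition forces CR to be normal to AR and the tangent condition forces CT to be normal to TE, with radius 9.1, so the center C sits 9.1 in from both sides at C = (48.70, 25.80). So C.y = 25.80.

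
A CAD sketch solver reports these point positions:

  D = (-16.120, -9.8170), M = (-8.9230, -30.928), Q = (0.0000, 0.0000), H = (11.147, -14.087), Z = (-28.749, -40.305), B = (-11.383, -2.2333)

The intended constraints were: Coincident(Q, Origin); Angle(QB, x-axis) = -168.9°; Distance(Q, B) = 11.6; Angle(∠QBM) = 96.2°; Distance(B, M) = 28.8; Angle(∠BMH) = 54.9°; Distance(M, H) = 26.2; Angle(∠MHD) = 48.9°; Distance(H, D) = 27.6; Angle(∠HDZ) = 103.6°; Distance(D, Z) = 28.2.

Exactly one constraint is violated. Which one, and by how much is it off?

Distance(D, Z) = 28.2 — off by 4.80.

Q = (0.00, 0.00) ✓; QB at -168.9° ✓; |QB| = 11.60 ✓; ∠QBM = 96.20° ✓; |BM| = 28.80 ✓; ∠BMH = 54.90° ✓; |MH| = 26.20 ✓; ∠MHD = 48.90° ✓; |HD| = 27.60 ✓; ∠HDZ = 103.6° ✓; |DZ| = 33.00 ✗.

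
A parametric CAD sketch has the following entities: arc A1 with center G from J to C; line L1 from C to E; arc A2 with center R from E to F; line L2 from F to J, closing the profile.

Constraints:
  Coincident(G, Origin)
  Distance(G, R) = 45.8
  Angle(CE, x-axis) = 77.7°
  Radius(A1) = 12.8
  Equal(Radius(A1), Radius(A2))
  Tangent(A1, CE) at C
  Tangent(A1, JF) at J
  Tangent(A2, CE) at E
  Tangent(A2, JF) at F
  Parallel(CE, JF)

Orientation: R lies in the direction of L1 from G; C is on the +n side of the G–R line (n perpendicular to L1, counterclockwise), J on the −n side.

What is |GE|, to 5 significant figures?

47.555

The slot axis is L1's direction at 77.7°, so u = (cos 77.7°, sin 77.7°) = (0.21303, 0.97705) and n = (−sin 77.7°, cos 77.7°) = (-0.97705, 0.21303). G is at the origin and R lies 45.8 along u from G, so R = 45.8·u = (9.7568, 44.749). Tangency of A1 to both parallel lines with radius 12.8 puts C and J at G ± 12.8·n: C = (-12.506, 2.7268), J = (12.506, -2.7268). Equal radii place E and F the same way about R: E = R + 12.8·n = (-2.7494, 47.475), F = R − 12.8·n = (22.263, 42.022). Then |GE| = |E − G| = 47.555.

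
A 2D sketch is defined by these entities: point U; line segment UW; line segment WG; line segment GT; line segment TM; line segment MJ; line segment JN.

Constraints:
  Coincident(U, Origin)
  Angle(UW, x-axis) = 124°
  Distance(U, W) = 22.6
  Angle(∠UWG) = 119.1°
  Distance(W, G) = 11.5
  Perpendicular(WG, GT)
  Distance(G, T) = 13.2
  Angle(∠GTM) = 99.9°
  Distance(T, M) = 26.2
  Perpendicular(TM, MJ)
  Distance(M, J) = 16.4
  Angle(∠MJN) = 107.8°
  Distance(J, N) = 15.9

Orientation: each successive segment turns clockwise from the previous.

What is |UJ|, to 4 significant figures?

19.21

U is at the origin; UW runs at 124.0° with length 22.6, so W = (-12.64, 18.74). ∠UWG = 119.1° gives WG at 63.10° from the x-axis; with |WG| = 11.5, G = (-7.435, 28.99). WG is perpendicular to GT, so GT runs at -26.90°; with |GT| = 13.2, T = (4.337, 23.02). ∠GTM = 99.9° gives TM at -107.0° from the x-axis; with |TM| = 26.2, M = (-3.323, -2.035). TM ⟂ MJ, so MJ runs at 163.0°; with |MJ| = 16.4, J = (-19.01, 2.759). Then |UJ| = |J − U| = 19.21.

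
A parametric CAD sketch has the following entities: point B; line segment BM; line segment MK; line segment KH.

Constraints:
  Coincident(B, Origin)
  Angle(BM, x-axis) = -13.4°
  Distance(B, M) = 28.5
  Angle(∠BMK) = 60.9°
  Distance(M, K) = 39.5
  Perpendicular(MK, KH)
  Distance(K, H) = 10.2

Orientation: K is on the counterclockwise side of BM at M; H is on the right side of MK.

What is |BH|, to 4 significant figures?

43.47

∠BMK = 60.9°, so MK runs at -13.4° + (180° − 60.9°) = 105.7° from the x-axis; with |MK| = 39.5, K = M + 39.5·(cos 105.7°, sin 105.7°) = (17.04, 31.42). The perpendicularity gives KH at right angles to MK; with |KH| = 10.2 on the right of MK, H = K + 10.2·(0.9627, 0.2706) = (26.85, 34.18). Then |BH| = |H − B| = 43.47.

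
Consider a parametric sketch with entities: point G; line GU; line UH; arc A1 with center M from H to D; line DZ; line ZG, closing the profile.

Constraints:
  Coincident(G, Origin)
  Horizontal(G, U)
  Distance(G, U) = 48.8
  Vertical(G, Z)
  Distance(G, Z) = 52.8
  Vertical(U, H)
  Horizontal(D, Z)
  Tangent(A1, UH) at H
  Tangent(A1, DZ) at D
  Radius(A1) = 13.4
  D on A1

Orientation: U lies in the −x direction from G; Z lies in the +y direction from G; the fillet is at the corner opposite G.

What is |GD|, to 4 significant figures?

63.57

G is at the origin; GU is horizontal with |GU| = 48.8 and U on the −x side, so U = (-48.80, 0.000). GZ is vertical with |GZ| = 52.8 and Z on the +y side, so Z = (0.000, 52.80). The virtual corner opposite G is at (-48.80, 52.80). A1 meets UH tangentially, so MH is at right angles to UH and tangency of A1 to DZ means the radius MD is perpendicular to DZ, with radius 13.4, so the center M sits 13.4 in from both sides at M = (-35.40, 39.40). That places the tangent points at H = (-48.80, 39.40) on UH and D = (-35.40, 52.80) on DZ. Then |GD| = |D − G| = 63.57.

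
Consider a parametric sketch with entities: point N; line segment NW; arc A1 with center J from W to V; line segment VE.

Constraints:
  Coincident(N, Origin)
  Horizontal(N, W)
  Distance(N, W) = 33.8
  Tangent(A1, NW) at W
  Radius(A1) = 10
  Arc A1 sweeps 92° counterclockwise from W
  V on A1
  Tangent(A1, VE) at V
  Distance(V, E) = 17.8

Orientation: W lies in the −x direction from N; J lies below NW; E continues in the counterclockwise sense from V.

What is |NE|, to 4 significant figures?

51.53

N is at the origin; N and W share the same y with |NW| = 33.8 and W on the −x side, so W = (-33.80, 0.000). The tangent condition forces JW to be normal to NW, so J = W + (0, -10) = (-33.80, -10.00). On A1, W sits at bearing 90° from J; a 92° counterclockwise sweep puts V at bearing 182°, so V = J + 10.0·(cos 182°, sin 182°) = (-43.79, -10.35). Since A1 is tangent to VE there, JV ⟂ VE, so VE runs along (−sin 182°, cos 182°); with |VE| = 17.8, E = (-43.17, -28.14). Then |NE| = |E − N| = 51.53.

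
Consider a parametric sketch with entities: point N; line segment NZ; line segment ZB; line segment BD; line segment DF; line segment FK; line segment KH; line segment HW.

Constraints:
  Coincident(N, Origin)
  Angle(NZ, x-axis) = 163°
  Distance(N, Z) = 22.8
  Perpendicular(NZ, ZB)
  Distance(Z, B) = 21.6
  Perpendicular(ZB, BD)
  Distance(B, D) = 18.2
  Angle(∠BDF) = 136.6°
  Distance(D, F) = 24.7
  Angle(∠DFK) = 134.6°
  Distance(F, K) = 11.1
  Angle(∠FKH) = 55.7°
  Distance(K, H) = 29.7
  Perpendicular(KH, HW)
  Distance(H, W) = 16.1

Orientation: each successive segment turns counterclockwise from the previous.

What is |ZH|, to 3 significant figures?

15.1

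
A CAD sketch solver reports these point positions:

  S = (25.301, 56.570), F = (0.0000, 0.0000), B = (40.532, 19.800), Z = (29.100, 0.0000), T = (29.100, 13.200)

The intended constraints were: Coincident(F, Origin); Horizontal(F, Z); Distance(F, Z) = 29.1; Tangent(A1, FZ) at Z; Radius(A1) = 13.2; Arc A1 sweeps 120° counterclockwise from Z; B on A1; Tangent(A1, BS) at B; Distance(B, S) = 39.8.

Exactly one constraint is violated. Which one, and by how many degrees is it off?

Tangent(A1, BS) at B — off by 7.50°.

F = (0.00, 0.00) ✓; F.y = 0.00, Z.y = 0.00 ✓; |FZ| = 29.10 ✓; ∠(TZ, ZF) = 90.00° ✓; |TZ| = 13.20 ✓; bearing(T→B) − bearing(T→Z) = 120.0° ✓; |TB| = 13.20 ✓; ∠(TB, BS) = 97.50° ✗; |BS| = 39.80 ✓.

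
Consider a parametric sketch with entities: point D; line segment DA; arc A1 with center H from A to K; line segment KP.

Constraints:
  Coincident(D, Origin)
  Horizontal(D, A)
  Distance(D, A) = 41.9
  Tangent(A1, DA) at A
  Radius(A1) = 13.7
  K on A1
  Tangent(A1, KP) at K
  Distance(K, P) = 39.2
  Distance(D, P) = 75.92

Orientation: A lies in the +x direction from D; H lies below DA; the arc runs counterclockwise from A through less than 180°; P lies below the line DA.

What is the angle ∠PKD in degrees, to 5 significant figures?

161.31°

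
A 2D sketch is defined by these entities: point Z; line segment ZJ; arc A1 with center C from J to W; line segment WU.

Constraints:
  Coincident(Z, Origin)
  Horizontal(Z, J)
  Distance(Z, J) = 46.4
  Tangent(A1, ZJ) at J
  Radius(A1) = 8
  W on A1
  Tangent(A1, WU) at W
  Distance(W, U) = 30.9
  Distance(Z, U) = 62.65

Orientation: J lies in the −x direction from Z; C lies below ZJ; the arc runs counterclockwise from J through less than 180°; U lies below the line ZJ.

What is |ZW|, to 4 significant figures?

55.08

Checks: |CW| = 8.000 ✓; ∠(CW, WU) = 90.00° ✓; |WU| = 30.90 ✓; |ZU| = 62.65 ✓.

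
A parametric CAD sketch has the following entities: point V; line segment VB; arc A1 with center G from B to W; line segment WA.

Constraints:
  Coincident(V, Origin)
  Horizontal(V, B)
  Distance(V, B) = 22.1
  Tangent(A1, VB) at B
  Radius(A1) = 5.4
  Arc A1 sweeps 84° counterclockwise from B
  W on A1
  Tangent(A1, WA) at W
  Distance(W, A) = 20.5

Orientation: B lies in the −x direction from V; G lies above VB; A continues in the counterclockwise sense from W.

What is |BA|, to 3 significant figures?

26.3

V is at the origin; VB is horizontal with |VB| = 22.1 and B on the −x side, so B = (-22.1, 0.00). A1 meets VB tangentially, so GB is at right angles to VB, so G = B + (0, 5.4) = (-22.1, 5.40). On A1, B sits at bearing -90° from G; an 84° counterclockwise sweep puts W at bearing -6°, so W = G + 5.4·(cos -6°, sin -6°) = (-16.7, 4.84). Tangency of A1 to WA means the radius GW is perpendicular to WA, so WA runs along (−sin -6°, cos -6°); with |WA| = 20.5, A = (-14.6, 25.2). Then |BA| = |A − B| = 26.3.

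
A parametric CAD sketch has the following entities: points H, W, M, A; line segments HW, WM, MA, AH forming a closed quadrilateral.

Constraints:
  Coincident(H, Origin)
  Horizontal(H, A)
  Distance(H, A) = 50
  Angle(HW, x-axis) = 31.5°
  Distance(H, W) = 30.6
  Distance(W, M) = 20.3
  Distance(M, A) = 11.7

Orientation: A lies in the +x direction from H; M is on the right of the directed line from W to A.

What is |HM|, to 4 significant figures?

38.30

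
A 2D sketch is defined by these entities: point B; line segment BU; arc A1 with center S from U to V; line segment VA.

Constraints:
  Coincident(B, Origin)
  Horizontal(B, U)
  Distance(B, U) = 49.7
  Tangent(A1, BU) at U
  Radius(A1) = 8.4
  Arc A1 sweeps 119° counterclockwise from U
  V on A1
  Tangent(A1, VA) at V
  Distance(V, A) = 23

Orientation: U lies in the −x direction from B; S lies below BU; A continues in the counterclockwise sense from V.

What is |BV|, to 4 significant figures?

58.39

B is at the origin; B and U share the same y with |BU| = 49.7 and U on the −x side, so U = (-49.70, 0.000). Since A1 is tangent to BU there, SU ⟂ BU, so S = U + (0, -8.4) = (-49.70, -8.400). On A1, U sits at bearing 90° from S; a 119° counterclockwise sweep puts V at bearing 209°, so V = S + 8.4·(cos 209°, sin 209°) = (-57.05, -12.47). Then |BV| = |V − B| = 58.39.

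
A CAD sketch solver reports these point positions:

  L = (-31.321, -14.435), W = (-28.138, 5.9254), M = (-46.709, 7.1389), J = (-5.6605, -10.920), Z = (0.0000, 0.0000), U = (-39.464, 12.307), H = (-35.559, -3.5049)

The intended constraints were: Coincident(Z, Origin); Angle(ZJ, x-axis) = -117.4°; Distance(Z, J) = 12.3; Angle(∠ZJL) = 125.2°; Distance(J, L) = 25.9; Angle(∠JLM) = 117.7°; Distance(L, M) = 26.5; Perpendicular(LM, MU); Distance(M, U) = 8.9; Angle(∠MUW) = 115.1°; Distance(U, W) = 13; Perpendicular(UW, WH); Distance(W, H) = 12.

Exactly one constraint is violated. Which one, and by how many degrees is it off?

Perpendicular(UW, WH) — off by 8.80°.

Z = (0.00, 0.00) ✓; ZJ at -117.4° ✓; |ZJ| = 12.30 ✓; ∠ZJL = 125.2° ✓; |JL| = 25.90 ✓; ∠JLM = 117.7° ✓; |LM| = 26.50 ✓; ∠(LM, MU) = 90.00° ✓; |MU| = 8.899 ✓; ∠MUW = 115.1° ✓; |UW| = 13.00 ✓; ∠(UW, WH) = 98.80° ✗; |WH| = 12.00 ✓.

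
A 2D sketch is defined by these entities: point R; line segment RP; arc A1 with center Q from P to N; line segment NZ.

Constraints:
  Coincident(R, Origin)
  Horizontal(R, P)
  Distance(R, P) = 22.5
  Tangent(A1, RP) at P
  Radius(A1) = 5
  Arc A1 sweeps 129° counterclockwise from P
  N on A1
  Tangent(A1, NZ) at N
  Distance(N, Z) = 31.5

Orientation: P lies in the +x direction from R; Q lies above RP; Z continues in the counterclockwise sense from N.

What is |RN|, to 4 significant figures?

27.61

R is at the origin; RP is horizontal with |RP| = 22.5 and P on the +x side, so P = (22.50, 0.000). A1 meets RP tangentially, so QP is at right angles to RP, so Q = P + (0, 5) = (22.50, 5.000). On A1, P sits at bearing -90° from Q; a 129° counterclockwise sweep puts N at bearing 39°, so N = Q + 5.0·(cos 39°, sin 39°) = (26.39, 8.147). Then |RN| = |N − R| = 27.61.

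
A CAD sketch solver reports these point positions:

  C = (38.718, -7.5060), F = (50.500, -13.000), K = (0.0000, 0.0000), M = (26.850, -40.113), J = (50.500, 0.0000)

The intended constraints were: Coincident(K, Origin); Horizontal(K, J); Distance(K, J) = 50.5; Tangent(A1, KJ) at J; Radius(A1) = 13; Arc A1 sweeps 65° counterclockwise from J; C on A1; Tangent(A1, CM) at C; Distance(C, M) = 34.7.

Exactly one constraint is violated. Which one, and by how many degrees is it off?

Tangent(A1, CM) at C — off by 5.00°.

K = (0.00, 0.00) ✓; K.y = 0.00, J.y = 0.00 ✓; |KJ| = 50.50 ✓; ∠(FJ, JK) = 90.00° ✓; |FJ| = 13.00 ✓; bearing(F→C) − bearing(F→J) = 65.00° ✓; |FC| = 13.00 ✓; ∠(FC, CM) = 85.00° ✗; |CM| = 34.70 ✓.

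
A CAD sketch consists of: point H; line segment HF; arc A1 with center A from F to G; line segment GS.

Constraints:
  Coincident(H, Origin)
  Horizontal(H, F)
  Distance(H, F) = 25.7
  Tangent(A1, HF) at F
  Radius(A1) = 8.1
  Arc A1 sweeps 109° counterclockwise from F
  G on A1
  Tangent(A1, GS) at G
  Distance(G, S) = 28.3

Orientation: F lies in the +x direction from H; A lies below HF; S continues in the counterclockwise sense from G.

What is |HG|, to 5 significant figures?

20.995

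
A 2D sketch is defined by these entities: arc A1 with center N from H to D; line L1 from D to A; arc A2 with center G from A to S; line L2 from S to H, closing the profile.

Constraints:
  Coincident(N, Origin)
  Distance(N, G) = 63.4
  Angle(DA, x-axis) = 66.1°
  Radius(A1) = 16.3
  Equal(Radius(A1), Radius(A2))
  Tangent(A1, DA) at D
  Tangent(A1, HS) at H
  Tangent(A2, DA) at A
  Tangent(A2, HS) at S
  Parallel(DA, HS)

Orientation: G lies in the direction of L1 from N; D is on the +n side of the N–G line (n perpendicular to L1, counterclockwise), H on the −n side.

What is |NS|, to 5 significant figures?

65.462

Tangency of A1 to both parallel lines with radius 16.3 puts D and H at N ± 16.3·n: D = (-14.902, 6.6038), H = (14.902, -6.6038). Equal radii place A and S the same way about G: A = G + 16.3·n = (10.784, 64.568), S = G − 16.3·n = (40.588, 51.360). Then |NS| = |S − N| = 65.462.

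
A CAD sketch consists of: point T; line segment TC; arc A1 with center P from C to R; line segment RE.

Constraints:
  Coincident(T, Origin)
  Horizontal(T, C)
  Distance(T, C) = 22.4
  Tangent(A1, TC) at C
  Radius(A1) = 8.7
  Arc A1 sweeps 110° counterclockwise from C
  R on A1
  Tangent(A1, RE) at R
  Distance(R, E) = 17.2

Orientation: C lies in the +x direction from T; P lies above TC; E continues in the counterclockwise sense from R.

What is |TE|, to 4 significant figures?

37.21

T is at the origin; TC is horizontal with |TC| = 22.4 and C on the +x side, so C = (22.40, 0.000). A1 meets TC tangentially, so PC is at right angles to TC, so P = C + (0, 8.7) = (22.40, 8.700). On A1, C sits at bearing -90° from P; a 110° counterclockwise sweep puts R at bearing 20°, so R = P + 8.7·(cos 20°, sin 20°) = (30.58, 11.68). Since A1 is tangent to RE there, PR ⟂ RE, so RE runs along (−sin 20°, cos 20°); with |RE| = 17.2, E = (24.69, 27.84). Then |TE| = |E − T| = 37.21.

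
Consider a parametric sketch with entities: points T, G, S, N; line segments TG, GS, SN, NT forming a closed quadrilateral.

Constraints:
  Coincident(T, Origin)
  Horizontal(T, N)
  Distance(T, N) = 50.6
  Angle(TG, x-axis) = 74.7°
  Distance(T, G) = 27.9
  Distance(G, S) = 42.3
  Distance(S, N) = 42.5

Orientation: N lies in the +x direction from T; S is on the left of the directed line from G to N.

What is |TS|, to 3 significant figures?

63.1

Checks: |GS| = 42.30 ✓; |SN| = 42.50 ✓.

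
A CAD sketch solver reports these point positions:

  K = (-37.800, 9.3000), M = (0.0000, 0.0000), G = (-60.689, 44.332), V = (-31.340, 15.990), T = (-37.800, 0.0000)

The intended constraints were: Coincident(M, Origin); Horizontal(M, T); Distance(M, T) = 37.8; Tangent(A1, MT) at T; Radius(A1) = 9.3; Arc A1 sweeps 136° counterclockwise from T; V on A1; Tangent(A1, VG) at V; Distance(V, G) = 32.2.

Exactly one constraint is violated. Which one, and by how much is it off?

Distance(V, G) = 32.2 — off by 8.60.

M = (0.00, 0.00) ✓; M.y = 0.00, T.y = 0.00 ✓; |MT| = 37.80 ✓; ∠(KT, TM) = 90.00° ✓; |KT| = 9.300 ✓; bearing(K→V) − bearing(K→T) = 136.0° ✓; |KV| = 9.300 ✓; ∠(KV, VG) = 90.00° ✓; |VG| = 40.80 ✗.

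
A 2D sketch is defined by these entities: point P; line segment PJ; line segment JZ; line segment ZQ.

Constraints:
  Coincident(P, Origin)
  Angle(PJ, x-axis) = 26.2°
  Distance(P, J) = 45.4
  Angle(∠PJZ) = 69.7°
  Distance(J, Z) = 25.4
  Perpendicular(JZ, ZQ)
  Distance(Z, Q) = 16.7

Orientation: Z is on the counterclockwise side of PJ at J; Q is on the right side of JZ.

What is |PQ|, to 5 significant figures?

60.060

P is at the origin; PJ runs at 26.2° with length 45.4, so J = 45.4·(cos 26.2°, sin 26.2°) = (40.736, 20.044). ∠PJZ = 69.7°, so JZ runs at 26.2° + (180° − 69.7°) = 136.50° from the x-axis; with |JZ| = 25.4, Z = J + 25.4·(cos 136.50°, sin 136.50°) = (22.311, 37.529). JZ is perpendicular to ZQ; with |ZQ| = 16.7 on the right of JZ, Q = Z + 16.7·(0.68835, 0.72537) = (33.807, 49.642). Then |PQ| = |Q − P| = 60.060.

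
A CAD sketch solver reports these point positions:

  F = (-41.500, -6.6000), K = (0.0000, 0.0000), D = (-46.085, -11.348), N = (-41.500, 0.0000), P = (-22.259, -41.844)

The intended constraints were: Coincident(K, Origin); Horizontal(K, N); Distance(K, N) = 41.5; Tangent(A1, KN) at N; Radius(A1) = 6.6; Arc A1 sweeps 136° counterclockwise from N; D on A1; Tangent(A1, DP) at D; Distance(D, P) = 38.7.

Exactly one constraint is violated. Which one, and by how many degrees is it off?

Tangent(A1, DP) at D — off by 8.00°.

K = (0.00, 0.00) ✓; K.y = 0.00, N.y = 0.00 ✓; |KN| = 41.50 ✓; ∠(FN, NK) = 90.00° ✓; |FN| = 6.600 ✓; bearing(F→D) − bearing(F→N) = 136.0° ✓; |FD| = 6.600 ✓; ∠(FD, DP) = 98.00° ✗; |DP| = 38.70 ✓.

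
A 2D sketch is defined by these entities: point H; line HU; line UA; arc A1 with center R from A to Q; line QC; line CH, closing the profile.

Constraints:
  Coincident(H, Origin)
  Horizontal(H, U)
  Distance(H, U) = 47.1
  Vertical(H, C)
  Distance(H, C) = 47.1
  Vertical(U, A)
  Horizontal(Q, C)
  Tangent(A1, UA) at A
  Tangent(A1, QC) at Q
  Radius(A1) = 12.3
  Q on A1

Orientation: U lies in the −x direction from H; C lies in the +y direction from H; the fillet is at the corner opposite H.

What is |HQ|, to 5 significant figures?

58.562

The virtual corner opposite H is at (-47.100, 47.100). A1 meets UA tangentially, so RA is at right angles to UA and tangency of A1 to QC means the radius RQ is perpendicular to QC, with radius 12.3, so the center R sits 12.3 in from both sides at R = (-34.800, 34.800). That places the tangent points at A = (-47.100, 34.800) on UA and Q = (-34.800, 47.100) on QC. Then |HQ| = |Q − H| = 58.562.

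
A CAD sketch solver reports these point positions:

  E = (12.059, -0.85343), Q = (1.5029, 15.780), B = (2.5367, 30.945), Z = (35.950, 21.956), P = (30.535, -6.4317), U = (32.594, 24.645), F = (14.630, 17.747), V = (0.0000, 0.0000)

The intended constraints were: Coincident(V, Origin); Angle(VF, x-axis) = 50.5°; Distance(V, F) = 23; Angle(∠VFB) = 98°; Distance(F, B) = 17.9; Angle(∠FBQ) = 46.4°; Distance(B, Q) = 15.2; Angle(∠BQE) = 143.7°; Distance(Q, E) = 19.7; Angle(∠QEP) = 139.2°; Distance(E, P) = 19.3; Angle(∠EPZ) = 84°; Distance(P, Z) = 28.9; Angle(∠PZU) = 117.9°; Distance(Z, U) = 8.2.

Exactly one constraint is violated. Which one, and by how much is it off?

Distance(Z, U) = 8.2 — off by 3.90.

V = (0.00, 0.00) ✓; VF at 50.50° ✓; |VF| = 23.00 ✓; ∠VFB = 98.00° ✓; |FB| = 17.90 ✓; ∠FBQ = 46.40° ✓; |BQ| = 15.20 ✓; ∠BQE = 143.7° ✓; |QE| = 19.70 ✓; ∠QEP = 139.2° ✓; |EP| = 19.30 ✓; ∠EPZ = 84.00° ✓; |PZ| = 28.90 ✓; ∠PZU = 117.9° ✓; |ZU| = 4.300 ✗.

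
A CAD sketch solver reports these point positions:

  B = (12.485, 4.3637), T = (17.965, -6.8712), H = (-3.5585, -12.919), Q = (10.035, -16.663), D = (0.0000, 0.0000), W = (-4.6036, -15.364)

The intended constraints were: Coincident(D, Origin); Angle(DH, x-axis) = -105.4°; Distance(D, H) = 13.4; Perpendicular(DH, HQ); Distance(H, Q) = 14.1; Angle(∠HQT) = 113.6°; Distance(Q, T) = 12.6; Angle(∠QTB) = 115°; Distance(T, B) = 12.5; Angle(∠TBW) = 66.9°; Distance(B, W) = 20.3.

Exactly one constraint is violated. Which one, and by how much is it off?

Distance(B, W) = 20.3 — off by 5.80.

D = (0.00, 0.00) ✓; DH at -105.4° ✓; |DH| = 13.40 ✓; ∠(DH, HQ) = 90.00° ✓; |HQ| = 14.10 ✓; ∠HQT = 113.6° ✓; |QT| = 12.60 ✓; ∠QTB = 115.0° ✓; |TB| = 12.50 ✓; ∠TBW = 66.90° ✓; |BW| = 26.10 ✗.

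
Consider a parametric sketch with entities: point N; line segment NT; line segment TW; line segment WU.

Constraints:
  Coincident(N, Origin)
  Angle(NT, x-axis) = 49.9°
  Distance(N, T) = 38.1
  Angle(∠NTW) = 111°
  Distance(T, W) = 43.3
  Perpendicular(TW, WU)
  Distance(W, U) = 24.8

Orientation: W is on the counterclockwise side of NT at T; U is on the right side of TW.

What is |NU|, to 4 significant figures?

83.00

∠NTW = 111.0°, so TW runs at 49.9° + (180° − 111.0°) = 118.9° from the x-axis; with |TW| = 43.3, W = T + 43.3·(cos 118.9°, sin 118.9°) = (3.615, 67.05). The perpendicularity gives WU at right angles to TW; with |WU| = 24.8 on the right of TW, U = W + 24.8·(0.8755, 0.4833) = (25.33, 79.04). Then |NU| = |U − N| = 83.00.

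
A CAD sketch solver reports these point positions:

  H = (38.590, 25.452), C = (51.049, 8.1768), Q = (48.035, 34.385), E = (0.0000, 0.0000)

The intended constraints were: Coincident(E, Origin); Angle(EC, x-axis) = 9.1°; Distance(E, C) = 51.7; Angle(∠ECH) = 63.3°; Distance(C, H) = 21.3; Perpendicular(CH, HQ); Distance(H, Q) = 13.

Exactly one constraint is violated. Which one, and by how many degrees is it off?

Perpendicular(CH, HQ) — off by 7.60°.

E = (0.00, 0.00) ✓; EC at 9.100° ✓; |EC| = 51.70 ✓; ∠ECH = 63.30° ✓; |CH| = 21.30 ✓; ∠(CH, HQ) = 82.40° ✗; |HQ| = 13.00 ✓.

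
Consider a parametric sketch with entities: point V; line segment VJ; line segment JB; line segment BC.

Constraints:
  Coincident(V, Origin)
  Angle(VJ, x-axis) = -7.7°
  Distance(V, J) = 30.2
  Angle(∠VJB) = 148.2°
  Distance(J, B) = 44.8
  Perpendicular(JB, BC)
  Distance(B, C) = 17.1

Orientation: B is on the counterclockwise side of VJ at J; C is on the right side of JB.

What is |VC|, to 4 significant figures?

77.82

V is at the origin; VJ runs at -7.7° with length 30.2, so J = 30.2·(cos -7.7°, sin -7.7°) = (29.93, -4.046). ∠VJB = 148.2°, so JB runs at -7.7° + (180° − 148.2°) = 24.10° from the x-axis; with |JB| = 44.8, B = J + 44.8·(cos 24.10°, sin 24.10°) = (70.82, 14.25). The perpendicularity gives BC at right angles to JB; with |BC| = 17.1 on the right of JB, C = B + 17.1·(0.4083, -0.9128) = (77.81, -1.363). Then |VC| = |C − V| = 77.82.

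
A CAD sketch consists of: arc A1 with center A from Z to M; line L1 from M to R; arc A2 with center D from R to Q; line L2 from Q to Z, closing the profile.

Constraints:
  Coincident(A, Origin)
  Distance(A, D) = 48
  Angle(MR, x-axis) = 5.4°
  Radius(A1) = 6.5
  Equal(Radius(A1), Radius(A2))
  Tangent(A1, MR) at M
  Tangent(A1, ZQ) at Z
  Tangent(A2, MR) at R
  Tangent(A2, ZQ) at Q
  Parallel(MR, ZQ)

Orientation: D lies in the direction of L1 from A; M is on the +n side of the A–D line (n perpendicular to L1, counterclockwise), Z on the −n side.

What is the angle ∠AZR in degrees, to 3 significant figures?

74.8°

Tangency of A1 to both parallel lines with radius 6.5 puts M and Z at A ± 6.5·n: M = (-0.612, 6.47), Z = (0.612, -6.47). Equal radii place R and Q the same way about D: R = D + 6.5·n = (47.2, 11.0), Q = D − 6.5·n = (48.4, -1.95). Then cos ∠AZR = ZA·ZR / (|ZA||ZR|), giving 74.8°.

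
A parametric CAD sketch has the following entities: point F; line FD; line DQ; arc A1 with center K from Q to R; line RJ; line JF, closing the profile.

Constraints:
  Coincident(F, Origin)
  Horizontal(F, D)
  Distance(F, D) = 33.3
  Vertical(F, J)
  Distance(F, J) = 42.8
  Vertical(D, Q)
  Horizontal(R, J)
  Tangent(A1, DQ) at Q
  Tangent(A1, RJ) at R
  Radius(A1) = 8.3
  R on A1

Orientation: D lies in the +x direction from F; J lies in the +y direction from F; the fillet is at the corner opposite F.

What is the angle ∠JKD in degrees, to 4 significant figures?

121.9°

F is at the origin; F and D share the same y with |FD| = 33.3 and D on the +x side, so D = (33.30, 0.000). FJ is vertical with |FJ| = 42.8 and J on the +y side, so J = (0.000, 42.80). The virtual corner opposite F is at (33.30, 42.80). The tangent condition forces KQ to be normal to DQ and A1 meets RJ tangentially, so KR is at right angles to RJ, with radius 8.3, so the center K sits 8.3 in from both sides at K = (25.00, 34.50). Then cos ∠JKD = KJ·KD / (|KJ||KD|), giving 121.9°.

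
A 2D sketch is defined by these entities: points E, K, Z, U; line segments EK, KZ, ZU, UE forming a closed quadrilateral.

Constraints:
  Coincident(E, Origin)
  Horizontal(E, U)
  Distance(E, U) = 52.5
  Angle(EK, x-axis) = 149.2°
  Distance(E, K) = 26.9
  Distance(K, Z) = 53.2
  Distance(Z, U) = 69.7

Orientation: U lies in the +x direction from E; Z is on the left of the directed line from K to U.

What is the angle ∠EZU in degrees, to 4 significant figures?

47.81°

Checks: |KZ| = 53.20 ✓; |ZU| = 69.70 ✓.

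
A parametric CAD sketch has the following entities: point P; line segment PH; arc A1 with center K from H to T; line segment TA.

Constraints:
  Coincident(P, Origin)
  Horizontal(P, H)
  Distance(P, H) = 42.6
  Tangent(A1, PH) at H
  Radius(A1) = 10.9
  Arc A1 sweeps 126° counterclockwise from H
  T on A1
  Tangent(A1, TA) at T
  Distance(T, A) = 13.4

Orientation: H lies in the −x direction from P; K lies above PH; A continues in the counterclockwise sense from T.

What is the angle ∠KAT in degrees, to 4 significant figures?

39.13°

P is at the origin; P and H share the same y with |PH| = 42.6 and H on the −x side, so H = (-42.60, 0.000). The tangent condition forces KH to be normal to PH, so K = H + (0, 10.9) = (-42.60, 10.90). On A1, H sits at bearing -90° from K; a 126° counterclockwise sweep puts T at bearing 36°, so T = K + 10.9·(cos 36°, sin 36°) = (-33.78, 17.31). A1 meets TA tangentially, so KT is at right angles to TA, so TA runs along (−sin 36°, cos 36°); with |TA| = 13.4, A = (-41.66, 28.15). Then cos ∠KAT = AK·AT / (|AK||AT|), giving 39.13°.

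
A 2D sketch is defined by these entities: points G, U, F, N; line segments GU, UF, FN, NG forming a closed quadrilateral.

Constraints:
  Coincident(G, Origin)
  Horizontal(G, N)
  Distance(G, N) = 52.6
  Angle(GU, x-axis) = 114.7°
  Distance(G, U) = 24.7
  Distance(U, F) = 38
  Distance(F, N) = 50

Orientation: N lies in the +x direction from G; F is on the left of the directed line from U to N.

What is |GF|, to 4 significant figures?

46.58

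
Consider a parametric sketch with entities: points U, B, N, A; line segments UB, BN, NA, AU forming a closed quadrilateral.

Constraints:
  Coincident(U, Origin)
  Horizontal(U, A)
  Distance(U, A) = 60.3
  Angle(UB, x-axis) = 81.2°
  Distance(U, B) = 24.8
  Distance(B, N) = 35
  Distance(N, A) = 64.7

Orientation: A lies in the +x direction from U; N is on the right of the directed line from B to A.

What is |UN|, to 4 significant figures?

10.36

Checks: |BN| = 35.00 ✓; |NA| = 64.70 ✓.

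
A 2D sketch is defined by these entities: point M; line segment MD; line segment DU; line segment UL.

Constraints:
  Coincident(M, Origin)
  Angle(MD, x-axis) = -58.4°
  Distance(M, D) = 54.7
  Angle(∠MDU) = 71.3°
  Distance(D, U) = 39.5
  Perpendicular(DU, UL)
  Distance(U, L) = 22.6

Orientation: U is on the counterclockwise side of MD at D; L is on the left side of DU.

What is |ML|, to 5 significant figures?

36.547

M is at the origin; MD runs at -58.4° with length 54.7, so D = 54.7·(cos -58.4°, sin -58.4°) = (28.662, -46.589). ∠MDU = 71.3°, so DU runs at -58.4° + (180° − 71.3°) = 50.300° from the x-axis; with |DU| = 39.5, U = D + 39.5·(cos 50.300°, sin 50.300°) = (53.893, -16.198). DU ⟂ UL; with |UL| = 22.6 on the left of DU, L = U + 22.6·(-0.76940, 0.63877) = (36.505, -1.7620). Then |ML| = |L − M| = 36.547.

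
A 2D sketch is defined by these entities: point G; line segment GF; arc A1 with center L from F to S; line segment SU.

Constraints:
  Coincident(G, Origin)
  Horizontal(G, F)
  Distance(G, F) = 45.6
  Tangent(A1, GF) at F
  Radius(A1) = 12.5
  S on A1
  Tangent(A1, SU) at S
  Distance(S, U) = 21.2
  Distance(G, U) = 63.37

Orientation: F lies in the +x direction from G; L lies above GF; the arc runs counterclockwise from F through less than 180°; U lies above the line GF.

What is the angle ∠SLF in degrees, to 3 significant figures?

106°

Checks: |LS| = 12.50 ✓; ∠(LS, SU) = 90.00° ✓; |SU| = 21.20 ✓; |GU| = 63.37 ✓.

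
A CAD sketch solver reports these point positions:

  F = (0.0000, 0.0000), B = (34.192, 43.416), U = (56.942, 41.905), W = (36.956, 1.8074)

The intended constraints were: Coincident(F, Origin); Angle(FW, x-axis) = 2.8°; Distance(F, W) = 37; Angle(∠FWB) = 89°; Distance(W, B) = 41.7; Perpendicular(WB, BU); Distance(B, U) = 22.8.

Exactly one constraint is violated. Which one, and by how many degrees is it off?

Perpendicular(WB, BU) — off by 7.60°.

F = (0.00, 0.00) ✓; FW at 2.800° ✓; |FW| = 37.00 ✓; ∠FWB = 89.00° ✓; |WB| = 41.70 ✓; ∠(WB, BU) = 97.60° ✗; |BU| = 22.80 ✓.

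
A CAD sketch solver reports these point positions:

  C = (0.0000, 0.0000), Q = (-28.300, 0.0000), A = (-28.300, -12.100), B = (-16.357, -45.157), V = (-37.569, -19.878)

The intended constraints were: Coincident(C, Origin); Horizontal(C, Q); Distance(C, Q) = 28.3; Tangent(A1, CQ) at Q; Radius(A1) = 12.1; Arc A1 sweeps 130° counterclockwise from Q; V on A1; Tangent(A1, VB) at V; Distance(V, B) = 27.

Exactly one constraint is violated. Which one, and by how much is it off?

Distance(V, B) = 27 — off by 6.00.

C = (0.00, 0.00) ✓; C.y = 0.00, Q.y = 0.00 ✓; |CQ| = 28.30 ✓; ∠(AQ, QC) = 90.00° ✓; |AQ| = 12.10 ✓; bearing(A→V) − bearing(A→Q) = 130.0° ✓; |AV| = 12.10 ✓; ∠(AV, VB) = 90.00° ✓; |VB| = 33.00 ✗.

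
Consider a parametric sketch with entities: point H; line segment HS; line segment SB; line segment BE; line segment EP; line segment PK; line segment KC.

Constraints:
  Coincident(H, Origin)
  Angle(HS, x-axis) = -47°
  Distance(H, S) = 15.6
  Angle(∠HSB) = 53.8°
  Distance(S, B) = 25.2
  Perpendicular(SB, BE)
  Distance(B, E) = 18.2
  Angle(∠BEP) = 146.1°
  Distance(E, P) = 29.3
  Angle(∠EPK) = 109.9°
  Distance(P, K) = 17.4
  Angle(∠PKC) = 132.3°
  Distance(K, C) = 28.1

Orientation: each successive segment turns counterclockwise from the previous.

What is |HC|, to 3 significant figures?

30.6

H is at the origin; HS runs at -47.0° with length 15.6, so S = (10.6, -11.4). ∠HSB = 53.8° gives SB at 79.2° from the x-axis; with |SB| = 25.2, B = (15.4, 13.3). SB is perpendicular to BE, so BE runs at 169°; with |BE| = 18.2, E = (-2.52, 16.8). ∠BEP = 146.1° gives EP at -157° from the x-axis; with |EP| = 29.3, P = (-29.5, 5.26). ∠EPK = 109.9° gives PK at -86.8° from the x-axis; with |PK| = 17.4, K = (-28.5, -12.1). ∠PKC = 132.3° gives KC at -39.1° from the x-axis; with |KC| = 28.1, C = (-6.69, -29.8). Then |HC| = |C − H| = 30.6.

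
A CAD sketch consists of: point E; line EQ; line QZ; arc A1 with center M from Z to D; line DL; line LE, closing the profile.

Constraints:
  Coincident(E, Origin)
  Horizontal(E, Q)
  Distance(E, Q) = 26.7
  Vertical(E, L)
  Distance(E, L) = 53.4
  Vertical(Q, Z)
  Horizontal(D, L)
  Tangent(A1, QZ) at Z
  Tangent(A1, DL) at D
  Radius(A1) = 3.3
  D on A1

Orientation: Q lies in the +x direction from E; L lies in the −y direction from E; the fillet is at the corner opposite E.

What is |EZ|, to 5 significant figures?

56.771

E is at the origin; E and Q share the same y with |EQ| = 26.7 and Q on the +x side, so Q = (26.700, 0.0000). EL is vertical with |EL| = 53.4 and L on the −y side, so L = (0.0000, -53.400). The virtual corner opposite E is at (26.700, -53.400). A1 meets QZ tangentially, so MZ is at right angles to QZ and since A1 is tangent to DL there, MD ⟂ DL, with radius 3.3, so the center M sits 3.3 in from both sides at M = (23.400, -50.100). That places the tangent points at Z = (26.700, -50.100) on QZ and D = (23.400, -53.400) on DL. Then |EZ| = |Z − E| = 56.771.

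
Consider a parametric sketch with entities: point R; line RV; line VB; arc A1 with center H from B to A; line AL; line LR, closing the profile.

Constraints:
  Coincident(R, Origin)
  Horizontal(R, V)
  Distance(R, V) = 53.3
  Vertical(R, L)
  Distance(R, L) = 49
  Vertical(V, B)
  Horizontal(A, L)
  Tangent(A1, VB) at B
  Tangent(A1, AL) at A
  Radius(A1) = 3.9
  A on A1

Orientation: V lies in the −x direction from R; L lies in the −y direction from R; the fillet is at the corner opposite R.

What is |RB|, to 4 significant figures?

69.82

The virtual corner opposite R is at (-53.30, -49.00). Tangency of A1 to VB means the radius HB is perpendicular to VB and since A1 is tangent to AL there, HA ⟂ AL, with radius 3.9, so the center H sits 3.9 in from both sides at H = (-49.40, -45.10). That places the tangent points at B = (-53.30, -45.10) on VB and A = (-49.40, -49.00) on AL. Then |RB| = |B − R| = 69.82.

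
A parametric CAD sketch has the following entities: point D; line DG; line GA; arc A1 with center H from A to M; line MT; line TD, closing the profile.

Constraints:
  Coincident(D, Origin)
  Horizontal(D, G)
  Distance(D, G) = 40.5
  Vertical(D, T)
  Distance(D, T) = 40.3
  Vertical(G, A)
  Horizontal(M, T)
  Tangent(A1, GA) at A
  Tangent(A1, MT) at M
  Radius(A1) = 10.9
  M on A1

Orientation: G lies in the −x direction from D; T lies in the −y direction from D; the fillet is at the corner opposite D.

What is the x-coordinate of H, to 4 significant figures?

-29.60

D and T share the same x with |DT| = 40.3 and T on the −y side, so T = (0.000, -40.30). The virtual corner opposite D is at (-40.50, -40.30). Since A1 is tangent to GA there, HA ⟂ GA and A1 meets MT tangentially, so HM is at right angles to MT, with radius 10.9, so the center H sits 10.9 in from both sides at H = (-29.60, -29.40). So H.x = -29.60.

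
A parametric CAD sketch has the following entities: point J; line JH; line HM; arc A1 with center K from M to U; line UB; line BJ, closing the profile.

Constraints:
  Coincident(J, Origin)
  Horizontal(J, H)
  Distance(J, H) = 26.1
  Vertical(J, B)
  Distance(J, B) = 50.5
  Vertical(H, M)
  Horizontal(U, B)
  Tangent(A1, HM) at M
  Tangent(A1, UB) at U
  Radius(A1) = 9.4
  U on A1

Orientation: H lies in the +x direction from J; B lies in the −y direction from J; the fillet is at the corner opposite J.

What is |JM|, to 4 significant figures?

48.69

J is at the origin; JH is horizontal with |JH| = 26.1 and H on the +x side, so H = (26.10, 0.000). J and B share the same x with |JB| = 50.5 and B on the −y side, so B = (0.000, -50.50). The virtual corner opposite J is at (26.10, -50.50). The tangent condition forces KM to be normal to HM and since A1 is tangent to UB there, KU ⟂ UB, with radius 9.4, so the center K sits 9.4 in from both sides at K = (16.70, -41.10). That places the tangent points at M = (26.10, -41.10) on HM and U = (16.70, -50.50) on UB. Then |JM| = |M − J| = 48.69.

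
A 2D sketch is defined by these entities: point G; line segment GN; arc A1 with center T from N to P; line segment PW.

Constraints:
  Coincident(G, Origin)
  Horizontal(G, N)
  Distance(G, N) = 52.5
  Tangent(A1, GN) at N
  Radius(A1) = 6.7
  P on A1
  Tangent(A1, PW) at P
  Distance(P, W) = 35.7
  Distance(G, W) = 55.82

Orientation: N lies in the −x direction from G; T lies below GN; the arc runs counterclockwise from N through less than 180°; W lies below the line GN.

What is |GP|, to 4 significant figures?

59.03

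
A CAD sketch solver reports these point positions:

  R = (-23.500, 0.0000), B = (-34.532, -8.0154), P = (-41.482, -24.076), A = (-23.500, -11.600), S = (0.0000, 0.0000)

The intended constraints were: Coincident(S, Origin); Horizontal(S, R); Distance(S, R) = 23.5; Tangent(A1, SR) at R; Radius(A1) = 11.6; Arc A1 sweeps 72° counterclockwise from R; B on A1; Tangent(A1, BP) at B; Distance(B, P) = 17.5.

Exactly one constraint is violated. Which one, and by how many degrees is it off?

Tangent(A1, BP) at B — off by 5.40°.

S = (0.00, 0.00) ✓; S.y = 0.00, R.y = 0.00 ✓; |SR| = 23.50 ✓; ∠(AR, RS) = 90.00° ✓; |AR| = 11.60 ✓; bearing(A→B) − bearing(A→R) = 72.00° ✓; |AB| = 11.60 ✓; ∠(AB, BP) = 95.40° ✗; |BP| = 17.50 ✓.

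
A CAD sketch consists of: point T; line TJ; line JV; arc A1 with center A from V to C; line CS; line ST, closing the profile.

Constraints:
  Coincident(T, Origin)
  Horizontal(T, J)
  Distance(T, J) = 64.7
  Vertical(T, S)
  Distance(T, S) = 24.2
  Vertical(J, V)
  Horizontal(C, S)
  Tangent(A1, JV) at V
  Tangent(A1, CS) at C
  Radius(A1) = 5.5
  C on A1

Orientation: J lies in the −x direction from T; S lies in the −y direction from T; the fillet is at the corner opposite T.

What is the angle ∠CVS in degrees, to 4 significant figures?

40.14°

The virtual corner opposite T is at (-64.70, -24.20). The tangent condition forces AV to be normal to JV and A1 meets CS tangentially, so AC is at right angles to CS, with radius 5.5, so the center A sits 5.5 in from both sides at A = (-59.20, -18.70). That places the tangent points at V = (-64.70, -18.70) on JV and C = (-59.20, -24.20) on CS. Then cos ∠CVS = VC·VS / (|VC||VS|), giving 40.14°.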